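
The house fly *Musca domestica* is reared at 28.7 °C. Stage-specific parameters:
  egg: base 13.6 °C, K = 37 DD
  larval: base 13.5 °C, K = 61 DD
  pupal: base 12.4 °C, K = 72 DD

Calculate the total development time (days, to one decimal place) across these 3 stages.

10.9 days

egg: 37 / (28.7 − 13.6) = 37 / 15.1 = 2.450 d.
larval: 61 / (28.7 − 13.5) = 61 / 15.2 = 4.013 d.
pupal: 72 / (28.7 − 12.4) = 72 / 16.3 = 4.417 d.
Sum = 10.881 ≈ 10.9 days.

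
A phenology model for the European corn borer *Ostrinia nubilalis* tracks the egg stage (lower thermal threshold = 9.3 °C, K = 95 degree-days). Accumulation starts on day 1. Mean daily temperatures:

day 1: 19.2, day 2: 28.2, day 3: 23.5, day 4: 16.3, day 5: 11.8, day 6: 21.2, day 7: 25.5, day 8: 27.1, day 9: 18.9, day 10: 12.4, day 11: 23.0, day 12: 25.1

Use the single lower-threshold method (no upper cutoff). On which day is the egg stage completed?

Daily DD above 9.3 °C: 9.9, 18.9, 14.2, 7.0, 2.5, 11.9, 16.2, 17.8, 9.6, 3.1, 13.7, 15.8.
Cumulative: 9.9, 28.8, 43.0, 50.0, 52.5, 64.4, 80.6, 98.4, 108.0, 111.1, 124.8, 140.6.
The total first reaches 95 DD on day 8.

day 8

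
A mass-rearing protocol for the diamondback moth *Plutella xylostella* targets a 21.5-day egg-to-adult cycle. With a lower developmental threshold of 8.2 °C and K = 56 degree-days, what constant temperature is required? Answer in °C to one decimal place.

Required daily accumulation = 56 / 21.5 = 2.605 DD/day.
T = T_base + 2.605 = 8.2 + 2.605 = 10.805 ≈ 10.8 °C.

10.8 °C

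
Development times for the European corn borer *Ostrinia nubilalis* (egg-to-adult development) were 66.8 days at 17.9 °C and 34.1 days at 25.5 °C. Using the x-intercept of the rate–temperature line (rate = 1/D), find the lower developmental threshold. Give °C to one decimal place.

Under the model K = D·(T − T_b), so D₁·(T₁ − T_b) = D₂·(T₂ − T_b).
66.8·(17.9 − T_b) = 34.1·(25.5 − T_b)
T_b = (66.8·17.9 − 34.1·25.5) / (66.8 − 34.1) = 326.17 / 32.7 = 9.975 °C ≈ 10.0 °C.

10.0 °C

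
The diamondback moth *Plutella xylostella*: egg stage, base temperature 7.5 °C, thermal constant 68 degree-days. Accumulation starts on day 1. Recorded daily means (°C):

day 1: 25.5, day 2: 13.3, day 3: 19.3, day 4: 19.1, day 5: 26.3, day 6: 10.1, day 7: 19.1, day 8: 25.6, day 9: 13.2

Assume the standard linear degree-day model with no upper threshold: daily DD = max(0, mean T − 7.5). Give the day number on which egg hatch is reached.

Daily DD above 7.5 °C: 18.0, 5.8, 11.8, 11.6, 18.8, 2.6, 11.6, 18.1, 5.7.
Cumulative: 18.0, 23.8, 35.6, 47.2, 66.0, 68.6, 80.2, 98.3, 104.0.
The total first reaches 68 DD on day 6.

day 6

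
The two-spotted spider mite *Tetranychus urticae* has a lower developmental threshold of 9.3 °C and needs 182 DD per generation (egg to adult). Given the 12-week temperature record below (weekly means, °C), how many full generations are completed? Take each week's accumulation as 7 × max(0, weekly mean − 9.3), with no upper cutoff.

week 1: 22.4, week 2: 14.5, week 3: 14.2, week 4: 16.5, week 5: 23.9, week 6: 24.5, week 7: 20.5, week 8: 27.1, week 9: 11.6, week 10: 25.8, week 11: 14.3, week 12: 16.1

Weekly DD (7 × max(0, T̄ − 9.3)): 91.7, 36.4, 34.3, 50.4, 102.2, 106.4, 78.4, 124.6, 16.1, 115.5, 35.0, 47.6.
Season total = 838.6 DD.
Complete generations = ⌊838.6 / 182⌋ = 4.

4 generations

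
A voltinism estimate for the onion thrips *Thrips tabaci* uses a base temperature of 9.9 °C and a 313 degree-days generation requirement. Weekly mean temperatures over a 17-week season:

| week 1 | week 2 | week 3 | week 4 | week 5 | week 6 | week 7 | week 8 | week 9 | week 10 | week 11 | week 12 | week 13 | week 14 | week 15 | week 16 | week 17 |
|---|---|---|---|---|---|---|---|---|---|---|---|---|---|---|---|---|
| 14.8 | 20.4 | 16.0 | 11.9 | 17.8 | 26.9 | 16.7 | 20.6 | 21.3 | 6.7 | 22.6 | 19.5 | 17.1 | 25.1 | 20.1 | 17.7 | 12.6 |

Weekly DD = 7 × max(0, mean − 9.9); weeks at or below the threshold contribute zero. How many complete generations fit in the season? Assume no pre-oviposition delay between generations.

Weekly DD (7 × max(0, T̄ − 9.9)): 34.3, 73.5, 42.7, 14.0, 55.3, 119.0, 47.6, 74.9, 79.8, 0.0, 88.9, 67.2, 50.4, 106.4, 71.4, 54.6, 18.9.
Season total = 998.9 DD.
Complete generations = ⌊998.9 / 313⌋ = 3.

3 generations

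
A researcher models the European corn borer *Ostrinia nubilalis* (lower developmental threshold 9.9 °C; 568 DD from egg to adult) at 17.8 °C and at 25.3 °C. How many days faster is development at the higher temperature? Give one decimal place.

At 17.8 °C: 568 / (17.8 − 9.9) = 568 / 7.9 = 71.899 d.
At 25.3 °C: 568 / (25.3 − 9.9) = 568 / 15.4 = 36.883 d.
Difference = |71.899 − 36.883| = 35.016 ≈ 35.0 days.

35.0 days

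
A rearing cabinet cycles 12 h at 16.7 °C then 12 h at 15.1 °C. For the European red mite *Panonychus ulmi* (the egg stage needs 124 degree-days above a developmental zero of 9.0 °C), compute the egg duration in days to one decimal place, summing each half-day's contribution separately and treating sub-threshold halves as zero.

Day half: max(0, 16.7 − 9.0) × 0.5 = 7.7 × 0.5 = 3.85 DD.
Night half: max(0, 15.1 − 9.0) × 0.5 = 6.1 × 0.5 = 3.05 DD.
Per 24 h: 6.90 DD/day.
Duration = 124 / 6.90 = 17.971 ≈ 18.0 days.

18.0 days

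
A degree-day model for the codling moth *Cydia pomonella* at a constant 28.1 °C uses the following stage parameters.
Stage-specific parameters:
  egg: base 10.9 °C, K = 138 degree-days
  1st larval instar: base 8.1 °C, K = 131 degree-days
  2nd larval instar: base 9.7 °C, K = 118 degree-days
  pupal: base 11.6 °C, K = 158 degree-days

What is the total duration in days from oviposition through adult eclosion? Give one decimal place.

egg: 138 / (28.1 − 10.9) = 138 / 17.2 = 8.023 d.
1st larval instar: 131 / (28.1 − 8.1) = 131 / 20.0 = 6.550 d.
2nd larval instar: 118 / (28.1 − 9.7) = 118 / 18.4 = 6.413 d.
pupal: 158 / (28.1 − 11.6) = 158 / 16.5 = 9.576 d.
Sum = 30.562 ≈ 30.6 days.

30.6 days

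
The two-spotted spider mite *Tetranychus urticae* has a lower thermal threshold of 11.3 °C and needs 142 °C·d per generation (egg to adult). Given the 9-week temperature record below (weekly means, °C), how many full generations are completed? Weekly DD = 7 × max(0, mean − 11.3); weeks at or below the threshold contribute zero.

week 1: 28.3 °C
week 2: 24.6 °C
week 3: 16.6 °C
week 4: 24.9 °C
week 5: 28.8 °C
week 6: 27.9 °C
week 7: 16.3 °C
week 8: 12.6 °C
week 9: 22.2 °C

4 generations

Weekly DD (7 × max(0, T̄ − 11.3)): 119.0, 93.1, 37.1, 95.2, 122.5, 116.2, 35.0, 9.1, 76.3.
Season total = 703.5 DD.
Complete generations = ⌊703.5 / 142⌋ = 4.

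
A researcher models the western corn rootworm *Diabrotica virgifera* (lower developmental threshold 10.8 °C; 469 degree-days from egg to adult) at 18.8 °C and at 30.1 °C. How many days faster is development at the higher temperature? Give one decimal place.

At 18.8 °C: 469 / (18.8 − 10.8) = 469 / 8.0 = 58.625 d.
At 30.1 °C: 469 / (30.1 − 10.8) = 469 / 19.3 = 24.301 d.
Difference = |58.625 − 24.301| = 34.324 ≈ 34.3 days.

34.3 days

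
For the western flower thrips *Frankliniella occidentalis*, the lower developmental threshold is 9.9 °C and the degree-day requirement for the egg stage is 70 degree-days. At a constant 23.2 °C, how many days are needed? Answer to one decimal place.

Daily accumulation = 23.2 − 9.9 = 13.3 DD/day.
Duration = 70 / 13.3 = 5.263 ≈ 5.3 days.

5.3 days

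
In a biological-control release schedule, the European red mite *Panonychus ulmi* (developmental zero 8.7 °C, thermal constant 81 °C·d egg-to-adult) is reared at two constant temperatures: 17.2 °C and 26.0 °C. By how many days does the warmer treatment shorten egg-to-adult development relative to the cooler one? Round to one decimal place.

4.8 days

At 17.2 °C: 81 / (17.2 − 8.7) = 81 / 8.5 = 9.529 d.
At 26.0 °C: 81 / (26.0 − 8.7) = 81 / 17.3 = 4.682 d.
Difference = |9.529 − 4.682| = 4.847 ≈ 4.8 days.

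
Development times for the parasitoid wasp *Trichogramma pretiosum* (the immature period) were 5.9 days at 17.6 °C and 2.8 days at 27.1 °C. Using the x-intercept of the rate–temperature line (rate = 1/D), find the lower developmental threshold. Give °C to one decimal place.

9.0 °C

Under the model K = D·(T − T_b), so D₁·(T₁ − T_b) = D₂·(T₂ − T_b).
5.9·(17.6 − T_b) = 2.8·(27.1 − T_b)
T_b = (5.9·17.6 − 2.8·27.1) / (5.9 − 2.8) = 27.96 / 3.1 = 9.019 °C ≈ 9.0 °C.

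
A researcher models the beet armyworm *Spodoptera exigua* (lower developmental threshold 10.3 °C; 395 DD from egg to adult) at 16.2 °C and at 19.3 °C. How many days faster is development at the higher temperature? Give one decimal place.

23.1 days

At 16.2 °C: 395 / (16.2 − 10.3) = 395 / 5.9 = 66.949 d.
At 19.3 °C: 395 / (19.3 − 10.3) = 395 / 9.0 = 43.889 d.
Difference = |66.949 − 43.889| = 23.060 ≈ 23.1 days.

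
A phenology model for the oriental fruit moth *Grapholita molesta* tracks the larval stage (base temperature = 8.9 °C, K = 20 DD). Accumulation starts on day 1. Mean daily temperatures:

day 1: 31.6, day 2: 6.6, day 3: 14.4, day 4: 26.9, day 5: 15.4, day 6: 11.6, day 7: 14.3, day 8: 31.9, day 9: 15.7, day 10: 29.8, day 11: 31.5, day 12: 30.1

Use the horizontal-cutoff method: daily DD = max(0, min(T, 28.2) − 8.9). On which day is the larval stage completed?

day 3

Daily DD above 8.9 °C (capped at 19.3): 19.3, 0.0, 5.5, 18.0, 6.5, 2.7, 5.4, 19.3, 6.8, 19.3, 19.3, 19.3.
Cumulative: 19.3, 19.3, 24.8, 42.8, 49.3, 52.0, 57.4, 76.7, 83.5, 102.8, 122.1, 141.4.
The total first reaches 20 DD on day 3.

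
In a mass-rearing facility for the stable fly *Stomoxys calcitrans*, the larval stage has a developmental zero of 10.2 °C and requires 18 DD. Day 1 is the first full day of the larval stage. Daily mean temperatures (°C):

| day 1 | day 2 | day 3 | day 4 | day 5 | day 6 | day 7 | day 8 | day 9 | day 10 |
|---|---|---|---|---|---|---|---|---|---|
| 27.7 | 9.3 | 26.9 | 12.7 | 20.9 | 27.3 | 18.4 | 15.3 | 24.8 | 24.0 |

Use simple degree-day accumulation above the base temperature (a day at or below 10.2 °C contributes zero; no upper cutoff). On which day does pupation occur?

day 3

Daily DD above 10.2 °C: 17.5, 0.0, 16.7, 2.5, 10.7, 17.1, 8.2, 5.1, 14.6, 13.8.
Cumulative: 17.5, 17.5, 34.2, 36.7, 47.4, 64.5, 72.7, 77.8, 92.4, 106.2.
The total first reaches 18 DD on day 3.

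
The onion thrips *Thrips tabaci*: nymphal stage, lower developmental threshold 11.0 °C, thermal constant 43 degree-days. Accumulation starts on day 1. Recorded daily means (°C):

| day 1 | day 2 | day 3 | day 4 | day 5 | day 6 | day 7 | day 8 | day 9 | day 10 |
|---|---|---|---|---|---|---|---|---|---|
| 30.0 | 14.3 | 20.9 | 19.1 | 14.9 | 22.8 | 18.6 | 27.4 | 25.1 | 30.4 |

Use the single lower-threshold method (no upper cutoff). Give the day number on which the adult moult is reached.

Daily DD above 11.0 °C: 19.0, 3.3, 9.9, 8.1, 3.9, 11.8, 7.6, 16.4, 14.1, 19.4.
Cumulative: 19.0, 22.3, 32.2, 40.3, 44.2, 56.0, 63.6, 80.0, 94.1, 113.5.
The total first reaches 43 DD on day 5.

day 5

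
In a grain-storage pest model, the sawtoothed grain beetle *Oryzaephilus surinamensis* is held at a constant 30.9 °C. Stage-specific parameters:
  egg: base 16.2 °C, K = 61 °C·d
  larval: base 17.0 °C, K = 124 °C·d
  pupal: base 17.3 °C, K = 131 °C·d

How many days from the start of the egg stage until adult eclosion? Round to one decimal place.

22.7 days

egg: 61 / (30.9 − 16.2) = 61 / 14.7 = 4.150 d.
larval: 124 / (30.9 − 17.0) = 124 / 13.9 = 8.921 d.
pupal: 131 / (30.9 − 17.3) = 131 / 13.6 = 9.632 d.
Sum = 22.703 ≈ 22.7 days.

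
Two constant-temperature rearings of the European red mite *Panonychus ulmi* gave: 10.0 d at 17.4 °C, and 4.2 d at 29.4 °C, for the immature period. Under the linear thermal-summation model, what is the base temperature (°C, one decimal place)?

8.7 °C

Linear rate model ⇒ the product D·(T − T_b) is constant across temperatures.
10.0·(17.4 − T_b) = 4.2·(29.4 − T_b)
T_b = (10.0·17.4 − 4.2·29.4) / (10.0 − 4.2) = 50.52 / 5.8 = 8.710 °C ≈ 8.7 °C.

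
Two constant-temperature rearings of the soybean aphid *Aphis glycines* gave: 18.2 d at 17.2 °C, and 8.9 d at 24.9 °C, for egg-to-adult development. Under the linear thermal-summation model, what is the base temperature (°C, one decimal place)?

9.8 °C

Linear rate model ⇒ the product D·(T − T_b) is constant across temperatures.
18.2·(17.2 − T_b) = 8.9·(24.9 − T_b)
T_b = (18.2·17.2 − 8.9·24.9) / (18.2 − 8.9) = 91.43 / 9.3 = 9.831 °C ≈ 9.8 °C.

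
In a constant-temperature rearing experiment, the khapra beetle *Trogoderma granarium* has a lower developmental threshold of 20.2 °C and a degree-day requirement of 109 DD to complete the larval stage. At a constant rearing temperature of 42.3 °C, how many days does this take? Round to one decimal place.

Daily accumulation = 42.3 − 20.2 = 22.1 DD/day.
Duration = 109 / 22.1 = 4.932 ≈ 4.9 days.

4.9 days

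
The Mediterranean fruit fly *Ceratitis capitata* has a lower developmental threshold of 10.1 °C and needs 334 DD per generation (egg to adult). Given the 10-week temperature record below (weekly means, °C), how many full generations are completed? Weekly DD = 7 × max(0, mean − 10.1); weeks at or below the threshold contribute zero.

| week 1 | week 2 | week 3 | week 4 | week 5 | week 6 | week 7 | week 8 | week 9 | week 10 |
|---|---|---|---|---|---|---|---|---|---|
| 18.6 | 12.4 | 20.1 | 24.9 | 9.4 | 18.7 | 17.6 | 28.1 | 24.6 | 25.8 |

2 generations

Weekly DD (7 × max(0, T̄ − 10.1)): 59.5, 16.1, 70.0, 103.6, 0.0, 60.2, 52.5, 126.0, 101.5, 109.9.
Season total = 699.3 DD.
Complete generations = ⌊699.3 / 334⌋ = 2.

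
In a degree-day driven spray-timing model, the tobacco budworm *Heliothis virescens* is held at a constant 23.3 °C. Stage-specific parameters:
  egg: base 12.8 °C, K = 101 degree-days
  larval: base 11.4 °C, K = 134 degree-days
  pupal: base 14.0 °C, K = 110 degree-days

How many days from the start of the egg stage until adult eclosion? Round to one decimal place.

egg: 101 / (23.3 − 12.8) = 101 / 10.5 = 9.619 d.
larval: 134 / (23.3 − 11.4) = 134 / 11.9 = 11.261 d.
pupal: 110 / (23.3 − 14.0) = 110 / 9.3 = 11.828 d.
Sum = 32.708 ≈ 32.7 days.

32.7 days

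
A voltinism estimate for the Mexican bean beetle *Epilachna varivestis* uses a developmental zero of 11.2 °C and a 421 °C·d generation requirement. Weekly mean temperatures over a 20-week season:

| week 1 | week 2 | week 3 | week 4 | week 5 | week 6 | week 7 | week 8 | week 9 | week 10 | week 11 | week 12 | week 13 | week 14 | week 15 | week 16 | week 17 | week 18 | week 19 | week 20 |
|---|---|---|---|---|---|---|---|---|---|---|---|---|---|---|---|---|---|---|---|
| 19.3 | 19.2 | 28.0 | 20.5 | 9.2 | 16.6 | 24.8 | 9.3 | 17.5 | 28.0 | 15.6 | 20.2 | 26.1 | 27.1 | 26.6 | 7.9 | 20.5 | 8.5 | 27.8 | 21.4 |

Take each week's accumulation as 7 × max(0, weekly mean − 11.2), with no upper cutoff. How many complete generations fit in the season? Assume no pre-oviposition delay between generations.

Weekly DD (7 × max(0, T̄ − 11.2)): 56.7, 56.0, 117.6, 65.1, 0.0, 37.8, 95.2, 0.0, 44.1, 117.6, 30.8, 63.0, 104.3, 111.3, 107.8, 0.0, 65.1, 0.0, 116.2, 71.4.
Season total = 1260.0 DD.
Complete generations = ⌊1260.0 / 421⌋ = 2.

2 generations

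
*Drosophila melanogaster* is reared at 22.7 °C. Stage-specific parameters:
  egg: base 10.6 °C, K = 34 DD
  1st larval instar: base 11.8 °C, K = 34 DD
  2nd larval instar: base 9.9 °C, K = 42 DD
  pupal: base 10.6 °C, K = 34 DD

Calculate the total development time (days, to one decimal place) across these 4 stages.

12.0 days

egg: 34 / (22.7 − 10.6) = 34 / 12.1 = 2.810 d.
1st larval instar: 34 / (22.7 − 11.8) = 34 / 10.9 = 3.119 d.
2nd larval instar: 42 / (22.7 − 9.9) = 42 / 12.8 = 3.281 d.
pupal: 34 / (22.7 − 10.6) = 34 / 12.1 = 2.810 d.
Sum = 12.020 ≈ 12.0 days.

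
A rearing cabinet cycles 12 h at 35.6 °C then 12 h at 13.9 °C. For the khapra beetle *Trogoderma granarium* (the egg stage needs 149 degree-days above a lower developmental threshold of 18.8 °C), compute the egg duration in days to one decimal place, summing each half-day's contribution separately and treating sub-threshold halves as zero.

Day half: max(0, 35.6 − 18.8) × 0.5 = 16.8 × 0.5 = 8.40 DD.
Night half: max(0, 13.9 − 18.8) × 0.5 = 0.0 × 0.5 = 0.00 DD.
Per 24 h: 8.40 DD/day.
Duration = 149 / 8.40 = 17.738 ≈ 17.7 days.

17.7 days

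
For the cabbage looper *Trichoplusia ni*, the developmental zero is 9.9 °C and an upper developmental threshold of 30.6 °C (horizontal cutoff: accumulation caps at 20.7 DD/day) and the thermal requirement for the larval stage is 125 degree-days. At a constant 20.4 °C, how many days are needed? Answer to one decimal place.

11.9 days

Daily accumulation = 20.4 − 9.9 = 10.5 DD/day.
Duration = 125 / 10.5 = 11.905 ≈ 11.9 days.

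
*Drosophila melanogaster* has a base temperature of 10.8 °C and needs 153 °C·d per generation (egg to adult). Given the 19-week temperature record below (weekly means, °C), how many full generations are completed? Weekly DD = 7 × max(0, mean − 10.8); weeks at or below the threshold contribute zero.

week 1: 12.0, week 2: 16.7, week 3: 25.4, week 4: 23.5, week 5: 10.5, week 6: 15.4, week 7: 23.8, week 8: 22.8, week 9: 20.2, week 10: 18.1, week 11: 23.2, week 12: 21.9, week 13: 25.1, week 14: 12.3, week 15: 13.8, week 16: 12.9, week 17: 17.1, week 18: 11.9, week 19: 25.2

Weekly DD (7 × max(0, T̄ − 10.8)): 8.4, 41.3, 102.2, 88.9, 0.0, 32.2, 91.0, 84.0, 65.8, 51.1, 86.8, 77.7, 100.1, 10.5, 21.0, 14.7, 44.1, 7.7, 100.8.
Season total = 1028.3 DD.
Complete generations = ⌊1028.3 / 153⌋ = 6.

6 generations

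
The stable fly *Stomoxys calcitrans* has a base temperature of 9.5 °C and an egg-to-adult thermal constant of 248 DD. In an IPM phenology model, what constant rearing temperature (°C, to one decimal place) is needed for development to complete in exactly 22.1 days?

Required daily accumulation = 248 / 22.1 = 11.222 DD/day.
T = T_base + 11.222 = 9.5 + 11.222 = 20.722 ≈ 20.7 °C.

20.7 °C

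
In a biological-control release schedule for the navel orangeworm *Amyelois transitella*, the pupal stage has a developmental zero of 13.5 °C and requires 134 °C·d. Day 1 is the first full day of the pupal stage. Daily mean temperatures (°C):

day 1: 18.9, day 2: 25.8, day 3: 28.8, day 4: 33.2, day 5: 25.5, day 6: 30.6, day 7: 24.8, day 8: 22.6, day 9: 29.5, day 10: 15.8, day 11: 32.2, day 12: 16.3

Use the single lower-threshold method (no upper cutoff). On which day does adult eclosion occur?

Daily DD above 13.5 °C: 5.4, 12.3, 15.3, 19.7, 12.0, 17.1, 11.3, 9.1, 16.0, 2.3, 18.7, 2.8.
Cumulative: 5.4, 17.7, 33.0, 52.7, 64.7, 81.8, 93.1, 102.2, 118.2, 120.5, 139.2, 142.0.
The total first reaches 134 DD on day 11.

day 11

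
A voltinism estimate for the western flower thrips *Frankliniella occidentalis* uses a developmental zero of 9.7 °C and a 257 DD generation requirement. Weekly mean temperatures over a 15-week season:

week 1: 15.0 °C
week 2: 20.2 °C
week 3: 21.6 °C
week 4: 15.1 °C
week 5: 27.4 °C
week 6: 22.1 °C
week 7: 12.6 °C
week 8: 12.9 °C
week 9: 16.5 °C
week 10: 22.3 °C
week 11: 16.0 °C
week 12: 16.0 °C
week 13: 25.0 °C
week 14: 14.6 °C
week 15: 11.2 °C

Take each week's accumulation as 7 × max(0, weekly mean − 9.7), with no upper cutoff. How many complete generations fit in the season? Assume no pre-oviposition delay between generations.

3 generations

Weekly DD (7 × max(0, T̄ − 9.7)): 37.1, 73.5, 83.3, 37.8, 123.9, 86.8, 20.3, 22.4, 47.6, 88.2, 44.1, 44.1, 107.1, 34.3, 10.5.
Season total = 861.0 DD.
Complete generations = ⌊861.0 / 257⌋ = 3.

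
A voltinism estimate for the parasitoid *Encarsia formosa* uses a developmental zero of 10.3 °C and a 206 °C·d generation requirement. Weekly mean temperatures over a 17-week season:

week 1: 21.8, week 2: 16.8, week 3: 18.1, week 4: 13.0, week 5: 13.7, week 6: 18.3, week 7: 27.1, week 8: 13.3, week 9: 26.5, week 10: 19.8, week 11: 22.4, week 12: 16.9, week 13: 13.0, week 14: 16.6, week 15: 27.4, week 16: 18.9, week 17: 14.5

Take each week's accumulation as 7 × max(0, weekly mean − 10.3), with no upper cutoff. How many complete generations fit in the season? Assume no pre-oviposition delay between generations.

4 generations

Weekly DD (7 × max(0, T̄ − 10.3)): 80.5, 45.5, 54.6, 18.9, 23.8, 56.0, 117.6, 21.0, 113.4, 66.5, 84.7, 46.2, 18.9, 44.1, 119.7, 60.2, 29.4.
Season total = 1001.0 DD.
Complete generations = ⌊1001.0 / 206⌋ = 4.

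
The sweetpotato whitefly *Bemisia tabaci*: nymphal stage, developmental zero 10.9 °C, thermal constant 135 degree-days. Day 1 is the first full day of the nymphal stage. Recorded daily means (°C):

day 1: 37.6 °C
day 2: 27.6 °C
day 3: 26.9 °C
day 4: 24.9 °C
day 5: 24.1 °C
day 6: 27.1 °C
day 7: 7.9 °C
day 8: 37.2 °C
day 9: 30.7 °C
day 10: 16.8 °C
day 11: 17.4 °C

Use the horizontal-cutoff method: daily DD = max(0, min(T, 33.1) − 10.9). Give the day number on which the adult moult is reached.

day 9

Daily DD above 10.9 °C (capped at 22.2): 22.2, 16.7, 16.0, 14.0, 13.2, 16.2, 0.0, 22.2, 19.8, 5.9, 6.5.
Cumulative: 22.2, 38.9, 54.9, 68.9, 82.1, 98.3, 98.3, 120.5, 140.3, 146.2, 152.7.
The total first reaches 135 DD on day 9.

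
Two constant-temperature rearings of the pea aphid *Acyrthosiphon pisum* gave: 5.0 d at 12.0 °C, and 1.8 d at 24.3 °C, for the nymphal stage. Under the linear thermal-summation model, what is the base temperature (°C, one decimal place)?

5.1 °C

Linear rate model ⇒ the product D·(T − T_b) is constant across temperatures.
5.0·(12.0 − T_b) = 1.8·(24.3 − T_b)
T_b = (5.0·12.0 − 1.8·24.3) / (5.0 − 1.8) = 16.26 / 3.2 = 5.081 °C ≈ 5.1 °C.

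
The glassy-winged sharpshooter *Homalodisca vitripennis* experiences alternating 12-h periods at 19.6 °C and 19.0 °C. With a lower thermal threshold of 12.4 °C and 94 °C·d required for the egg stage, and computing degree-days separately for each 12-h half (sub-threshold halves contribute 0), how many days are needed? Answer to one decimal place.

13.6 days

Day half: max(0, 19.6 − 12.4) × 0.5 = 7.2 × 0.5 = 3.60 DD.
Night half: max(0, 19.0 − 12.4) × 0.5 = 6.6 × 0.5 = 3.30 DD.
Per 24 h: 6.90 DD/day.
Duration = 94 / 6.90 = 13.623 ≈ 13.6 days.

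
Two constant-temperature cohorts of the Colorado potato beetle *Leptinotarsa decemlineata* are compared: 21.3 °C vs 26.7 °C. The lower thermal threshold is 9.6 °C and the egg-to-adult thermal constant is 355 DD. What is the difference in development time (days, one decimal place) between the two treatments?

At 21.3 °C: 355 / (21.3 − 9.6) = 355 / 11.7 = 30.342 d.
At 26.7 °C: 355 / (26.7 − 9.6) = 355 / 17.1 = 20.760 d.
Difference = |30.342 − 20.760| = 9.582 ≈ 9.6 days.

9.6 days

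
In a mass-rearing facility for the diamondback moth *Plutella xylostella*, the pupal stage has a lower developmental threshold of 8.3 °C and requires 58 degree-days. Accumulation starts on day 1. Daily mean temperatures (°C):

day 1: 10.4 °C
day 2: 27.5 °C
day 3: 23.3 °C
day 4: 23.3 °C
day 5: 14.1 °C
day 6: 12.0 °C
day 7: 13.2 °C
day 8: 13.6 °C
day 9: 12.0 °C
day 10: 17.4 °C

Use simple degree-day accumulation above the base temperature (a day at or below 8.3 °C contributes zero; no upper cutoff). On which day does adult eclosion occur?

Daily DD above 8.3 °C: 2.1, 19.2, 15.0, 15.0, 5.8, 3.7, 4.9, 5.3, 3.7, 9.1.
Cumulative: 2.1, 21.3, 36.3, 51.3, 57.1, 60.8, 65.7, 71.0, 74.7, 83.8.
The total first reaches 58 DD on day 6.

day 6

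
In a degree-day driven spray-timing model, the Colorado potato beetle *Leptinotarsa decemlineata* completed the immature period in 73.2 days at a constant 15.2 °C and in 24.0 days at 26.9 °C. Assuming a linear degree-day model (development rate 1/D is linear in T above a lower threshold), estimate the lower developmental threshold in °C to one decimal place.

9.5 °C

Under the model K = D·(T − T_b), so D₁·(T₁ − T_b) = D₂·(T₂ − T_b).
73.2·(15.2 − T_b) = 24.0·(26.9 − T_b)
T_b = (73.2·15.2 − 24.0·26.9) / (73.2 − 24.0) = 467.04 / 49.2 = 9.493 °C ≈ 9.5 °C.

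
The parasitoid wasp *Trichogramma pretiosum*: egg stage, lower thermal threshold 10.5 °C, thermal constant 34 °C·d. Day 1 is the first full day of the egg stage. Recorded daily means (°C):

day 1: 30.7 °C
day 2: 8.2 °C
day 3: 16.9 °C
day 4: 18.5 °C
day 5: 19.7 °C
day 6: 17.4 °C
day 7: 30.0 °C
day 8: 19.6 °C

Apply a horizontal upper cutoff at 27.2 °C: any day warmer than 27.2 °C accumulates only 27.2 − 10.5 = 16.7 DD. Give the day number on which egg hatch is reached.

day 5

Daily DD above 10.5 °C (capped at 16.7): 16.7, 0.0, 6.4, 8.0, 9.2, 6.9, 16.7, 9.1.
Cumulative: 16.7, 16.7, 23.1, 31.1, 40.3, 47.2, 63.9, 73.0.
The total first reaches 34 DD on day 5.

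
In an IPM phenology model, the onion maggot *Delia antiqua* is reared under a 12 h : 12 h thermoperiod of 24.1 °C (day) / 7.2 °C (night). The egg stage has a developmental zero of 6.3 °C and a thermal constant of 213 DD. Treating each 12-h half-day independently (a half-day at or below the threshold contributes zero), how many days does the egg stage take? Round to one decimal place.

22.8 days

Day half: max(0, 24.1 − 6.3) × 0.5 = 17.8 × 0.5 = 8.90 DD.
Night half: max(0, 7.2 − 6.3) × 0.5 = 0.9 × 0.5 = 0.45 DD.
Per 24 h: 9.35 DD/day.
Duration = 213 / 9.35 = 22.781 ≈ 22.8 days.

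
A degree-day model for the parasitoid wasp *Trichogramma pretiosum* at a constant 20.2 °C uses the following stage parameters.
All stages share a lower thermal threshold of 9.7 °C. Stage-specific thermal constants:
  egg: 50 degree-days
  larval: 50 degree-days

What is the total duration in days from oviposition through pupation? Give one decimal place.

9.5 days

Daily accumulation at 20.2 °C = 20.2 − 9.7 = 10.5 DD/day.
Total K = 50 + 50 = 100 DD.
Total duration = 100 / 10.5 = 9.524 ≈ 9.5 days.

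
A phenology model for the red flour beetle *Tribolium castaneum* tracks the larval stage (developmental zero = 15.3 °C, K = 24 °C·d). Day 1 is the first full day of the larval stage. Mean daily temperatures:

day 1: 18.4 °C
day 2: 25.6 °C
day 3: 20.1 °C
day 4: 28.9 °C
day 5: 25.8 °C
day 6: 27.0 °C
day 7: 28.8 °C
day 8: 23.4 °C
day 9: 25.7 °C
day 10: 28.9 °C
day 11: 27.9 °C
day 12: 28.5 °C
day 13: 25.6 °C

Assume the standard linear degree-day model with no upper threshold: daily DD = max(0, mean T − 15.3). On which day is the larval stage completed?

day 4

Daily DD above 15.3 °C: 3.1, 10.3, 4.8, 13.6, 10.5, 11.7, 13.5, 8.1, 10.4, 13.6, 12.6, 13.2, 10.3.
Cumulative: 3.1, 13.4, 18.2, 31.8, 42.3, 54.0, 67.5, 75.6, 86.0, 99.6, 112.2, 125.4, 135.7.
The total first reaches 24 DD on day 4.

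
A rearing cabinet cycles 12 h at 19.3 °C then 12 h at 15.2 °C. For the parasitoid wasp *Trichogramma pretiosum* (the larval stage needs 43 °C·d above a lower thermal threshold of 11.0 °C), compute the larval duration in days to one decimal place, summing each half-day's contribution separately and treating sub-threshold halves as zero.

6.9 days

Day half: max(0, 19.3 − 11.0) × 0.5 = 8.3 × 0.5 = 4.15 DD.
Night half: max(0, 15.2 − 11.0) × 0.5 = 4.2 × 0.5 = 2.10 DD.
Per 24 h: 6.25 DD/day.
Duration = 43 / 6.25 = 6.880 ≈ 6.9 days.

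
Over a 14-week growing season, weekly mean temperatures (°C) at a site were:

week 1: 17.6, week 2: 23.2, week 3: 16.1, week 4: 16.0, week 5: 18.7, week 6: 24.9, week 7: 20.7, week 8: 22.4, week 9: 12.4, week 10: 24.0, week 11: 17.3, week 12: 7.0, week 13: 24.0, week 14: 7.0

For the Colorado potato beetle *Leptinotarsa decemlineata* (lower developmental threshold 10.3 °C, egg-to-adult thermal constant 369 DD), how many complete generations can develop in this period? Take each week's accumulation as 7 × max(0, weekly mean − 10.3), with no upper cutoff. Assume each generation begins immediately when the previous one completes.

Weekly DD (7 × max(0, T̄ − 10.3)): 51.1, 90.3, 40.6, 39.9, 58.8, 102.2, 72.8, 84.7, 14.7, 95.9, 49.0, 0.0, 95.9, 0.0.
Season total = 795.9 DD.
Complete generations = ⌊795.9 / 369⌋ = 2.

2 generations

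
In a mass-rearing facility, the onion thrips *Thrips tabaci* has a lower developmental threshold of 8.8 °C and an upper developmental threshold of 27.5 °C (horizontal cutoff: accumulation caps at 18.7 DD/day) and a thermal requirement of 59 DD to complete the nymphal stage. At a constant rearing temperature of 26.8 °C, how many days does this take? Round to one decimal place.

Daily accumulation = 26.8 − 8.8 = 18.0 DD/day.
Duration = 59 / 18.0 = 3.278 ≈ 3.3 days.

3.3 days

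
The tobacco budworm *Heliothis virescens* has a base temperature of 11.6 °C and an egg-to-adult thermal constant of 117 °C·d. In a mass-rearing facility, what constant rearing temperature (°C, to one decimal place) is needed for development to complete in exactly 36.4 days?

14.8 °C

Required daily accumulation = 117 / 36.4 = 3.214 DD/day.
T = T_base + 3.214 = 11.6 + 3.214 = 14.814 ≈ 14.8 °C.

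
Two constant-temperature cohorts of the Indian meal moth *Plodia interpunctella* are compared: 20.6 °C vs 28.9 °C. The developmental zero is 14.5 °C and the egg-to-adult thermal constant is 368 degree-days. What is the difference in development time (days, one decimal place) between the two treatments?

At 20.6 °C: 368 / (20.6 − 14.5) = 368 / 6.1 = 60.328 d.
At 28.9 °C: 368 / (28.9 − 14.5) = 368 / 14.4 = 25.556 d.
Difference = |60.328 − 25.556| = 34.772 ≈ 34.8 days.

34.8 days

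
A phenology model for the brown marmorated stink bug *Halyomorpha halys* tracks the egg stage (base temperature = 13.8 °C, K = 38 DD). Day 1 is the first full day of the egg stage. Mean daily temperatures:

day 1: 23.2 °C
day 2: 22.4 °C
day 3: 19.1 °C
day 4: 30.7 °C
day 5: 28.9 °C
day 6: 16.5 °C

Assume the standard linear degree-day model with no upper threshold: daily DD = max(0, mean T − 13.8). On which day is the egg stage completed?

day 4

Daily DD above 13.8 °C: 9.4, 8.6, 5.3, 16.9, 15.1, 2.7.
Cumulative: 9.4, 18.0, 23.3, 40.2, 55.3, 58.0.
The total first reaches 38 DD on day 4.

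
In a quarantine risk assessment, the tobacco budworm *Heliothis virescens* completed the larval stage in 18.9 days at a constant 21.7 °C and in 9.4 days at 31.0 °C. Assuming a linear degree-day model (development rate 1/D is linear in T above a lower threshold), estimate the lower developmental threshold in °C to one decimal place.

Under the model K = D·(T − T_b), so D₁·(T₁ − T_b) = D₂·(T₂ − T_b).
18.9·(21.7 − T_b) = 9.4·(31.0 − T_b)
T_b = (18.9·21.7 − 9.4·31.0) / (18.9 − 9.4) = 118.73 / 9.5 = 12.498 °C ≈ 12.5 °C.

12.5 °C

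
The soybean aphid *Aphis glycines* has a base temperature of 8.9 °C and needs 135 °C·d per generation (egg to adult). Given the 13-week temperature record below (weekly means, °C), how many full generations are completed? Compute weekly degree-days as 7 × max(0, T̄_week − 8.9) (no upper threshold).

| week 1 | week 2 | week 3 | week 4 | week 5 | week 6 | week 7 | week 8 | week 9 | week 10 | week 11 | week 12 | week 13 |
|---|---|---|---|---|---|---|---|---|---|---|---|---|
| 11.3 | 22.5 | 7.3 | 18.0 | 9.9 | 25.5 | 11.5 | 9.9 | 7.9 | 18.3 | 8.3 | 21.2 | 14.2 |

Weekly DD (7 × max(0, T̄ − 8.9)): 16.8, 95.2, 0.0, 63.7, 7.0, 116.2, 18.2, 7.0, 0.0, 65.8, 0.0, 86.1, 37.1.
Season total = 513.1 DD.
Complete generations = ⌊513.1 / 135⌋ = 3.

3 generations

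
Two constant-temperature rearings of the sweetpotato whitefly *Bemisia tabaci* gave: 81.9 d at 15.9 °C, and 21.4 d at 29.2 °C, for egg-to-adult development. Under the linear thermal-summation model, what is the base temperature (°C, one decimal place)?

11.2 °C

Equal thermal constants: D₁(T₁ − T_b) = D₂(T₂ − T_b).
81.9·(15.9 − T_b) = 21.4·(29.2 − T_b)
T_b = (81.9·15.9 − 21.4·29.2) / (81.9 − 21.4) = 677.33 / 60.5 = 11.196 °C ≈ 11.2 °C.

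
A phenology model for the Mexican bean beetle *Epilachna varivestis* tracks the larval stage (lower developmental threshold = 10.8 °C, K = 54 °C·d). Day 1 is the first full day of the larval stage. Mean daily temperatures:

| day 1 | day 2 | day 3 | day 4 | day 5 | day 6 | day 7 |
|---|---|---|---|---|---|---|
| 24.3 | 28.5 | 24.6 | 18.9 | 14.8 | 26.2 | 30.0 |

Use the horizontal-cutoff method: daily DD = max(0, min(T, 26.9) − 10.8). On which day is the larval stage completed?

day 5

Daily DD above 10.8 °C (capped at 16.1): 13.5, 16.1, 13.8, 8.1, 4.0, 15.4, 16.1.
Cumulative: 13.5, 29.6, 43.4, 51.5, 55.5, 70.9, 87.0.
The total first reaches 54 DD on day 5.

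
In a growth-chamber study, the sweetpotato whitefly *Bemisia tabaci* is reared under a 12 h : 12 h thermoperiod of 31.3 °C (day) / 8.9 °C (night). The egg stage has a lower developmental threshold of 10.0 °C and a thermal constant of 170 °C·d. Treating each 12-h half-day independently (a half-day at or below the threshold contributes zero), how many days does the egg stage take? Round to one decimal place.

16.0 days

Day half: max(0, 31.3 − 10.0) × 0.5 = 21.3 × 0.5 = 10.65 DD.
Night half: max(0, 8.9 − 10.0) × 0.5 = 0.0 × 0.5 = 0.00 DD.
Per 24 h: 10.65 DD/day.
Duration = 170 / 10.65 = 15.962 ≈ 16.0 days.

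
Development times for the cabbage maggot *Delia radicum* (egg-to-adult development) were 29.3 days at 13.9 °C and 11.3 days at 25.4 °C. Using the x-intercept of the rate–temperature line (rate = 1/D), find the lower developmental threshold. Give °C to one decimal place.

Equal thermal constants: D₁(T₁ − T_b) = D₂(T₂ − T_b).
29.3·(13.9 − T_b) = 11.3·(25.4 − T_b)
T_b = (29.3·13.9 − 11.3·25.4) / (29.3 − 11.3) = 120.25 / 18.0 = 6.681 °C ≈ 6.7 °C.

6.7 °C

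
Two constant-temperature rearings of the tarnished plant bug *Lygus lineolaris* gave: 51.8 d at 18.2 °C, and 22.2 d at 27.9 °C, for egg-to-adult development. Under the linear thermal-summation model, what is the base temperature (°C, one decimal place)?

Under the model K = D·(T − T_b), so D₁·(T₁ − T_b) = D₂·(T₂ − T_b).
51.8·(18.2 − T_b) = 22.2·(27.9 − T_b)
T_b = (51.8·18.2 − 22.2·27.9) / (51.8 − 22.2) = 323.38 / 29.6 = 10.925 °C ≈ 10.9 °C.

10.9 °C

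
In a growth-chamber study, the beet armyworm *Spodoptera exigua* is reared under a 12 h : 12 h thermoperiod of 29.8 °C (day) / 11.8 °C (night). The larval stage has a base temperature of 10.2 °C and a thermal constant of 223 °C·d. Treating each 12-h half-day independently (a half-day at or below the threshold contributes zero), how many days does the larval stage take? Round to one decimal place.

Day half: max(0, 29.8 − 10.2) × 0.5 = 19.6 × 0.5 = 9.80 DD.
Night half: max(0, 11.8 − 10.2) × 0.5 = 1.6 × 0.5 = 0.80 DD.
Per 24 h: 10.60 DD/day.
Duration = 223 / 10.60 = 21.038 ≈ 21.0 days.

21.0 days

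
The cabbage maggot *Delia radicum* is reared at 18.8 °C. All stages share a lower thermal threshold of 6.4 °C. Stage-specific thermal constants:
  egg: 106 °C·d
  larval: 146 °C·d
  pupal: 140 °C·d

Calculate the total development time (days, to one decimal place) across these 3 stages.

Daily accumulation at 18.8 °C = 18.8 − 6.4 = 12.4 DD/day.
Total K = 106 + 146 + 140 = 392 DD.
Total duration = 392 / 12.4 = 31.613 ≈ 31.6 days.

31.6 days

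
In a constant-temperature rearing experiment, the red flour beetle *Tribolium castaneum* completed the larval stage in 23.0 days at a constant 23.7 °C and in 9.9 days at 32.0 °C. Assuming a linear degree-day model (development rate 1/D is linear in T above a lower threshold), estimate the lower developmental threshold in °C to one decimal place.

17.4 °C

Linear rate model ⇒ the product D·(T − T_b) is constant across temperatures.
23.0·(23.7 − T_b) = 9.9·(32.0 − T_b)
T_b = (23.0·23.7 − 9.9·32.0) / (23.0 − 9.9) = 228.30 / 13.1 = 17.427 °C ≈ 17.4 °C.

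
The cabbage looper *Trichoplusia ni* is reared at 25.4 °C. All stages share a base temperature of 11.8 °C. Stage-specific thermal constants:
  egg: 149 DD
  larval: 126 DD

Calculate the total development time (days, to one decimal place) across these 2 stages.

20.2 days

Daily accumulation at 25.4 °C = 25.4 − 11.8 = 13.6 DD/day.
Total K = 149 + 126 = 275 DD.
Total duration = 275 / 13.6 = 20.221 ≈ 20.2 days.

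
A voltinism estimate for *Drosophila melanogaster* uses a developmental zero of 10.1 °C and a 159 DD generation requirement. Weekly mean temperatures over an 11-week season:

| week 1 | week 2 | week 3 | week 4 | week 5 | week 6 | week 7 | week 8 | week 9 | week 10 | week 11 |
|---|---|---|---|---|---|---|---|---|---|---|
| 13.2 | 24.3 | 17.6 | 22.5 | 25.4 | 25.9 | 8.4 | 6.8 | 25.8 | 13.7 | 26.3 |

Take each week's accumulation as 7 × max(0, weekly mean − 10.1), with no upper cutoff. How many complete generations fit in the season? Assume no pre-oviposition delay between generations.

Weekly DD (7 × max(0, T̄ − 10.1)): 21.7, 99.4, 52.5, 86.8, 107.1, 110.6, 0.0, 0.0, 109.9, 25.2, 113.4.
Season total = 726.6 DD.
Complete generations = ⌊726.6 / 159⌋ = 4.

4 generations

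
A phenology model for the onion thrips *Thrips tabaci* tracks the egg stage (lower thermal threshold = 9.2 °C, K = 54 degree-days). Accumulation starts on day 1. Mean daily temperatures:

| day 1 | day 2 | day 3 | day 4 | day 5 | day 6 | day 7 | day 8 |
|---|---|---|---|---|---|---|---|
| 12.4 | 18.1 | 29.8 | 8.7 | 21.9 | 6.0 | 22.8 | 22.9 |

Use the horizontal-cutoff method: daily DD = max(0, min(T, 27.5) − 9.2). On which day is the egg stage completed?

day 7

Daily DD above 9.2 °C (capped at 18.3): 3.2, 8.9, 18.3, 0.0, 12.7, 0.0, 13.6, 13.7.
Cumulative: 3.2, 12.1, 30.4, 30.4, 43.1, 43.1, 56.7, 70.4.
The total first reaches 54 DD on day 7.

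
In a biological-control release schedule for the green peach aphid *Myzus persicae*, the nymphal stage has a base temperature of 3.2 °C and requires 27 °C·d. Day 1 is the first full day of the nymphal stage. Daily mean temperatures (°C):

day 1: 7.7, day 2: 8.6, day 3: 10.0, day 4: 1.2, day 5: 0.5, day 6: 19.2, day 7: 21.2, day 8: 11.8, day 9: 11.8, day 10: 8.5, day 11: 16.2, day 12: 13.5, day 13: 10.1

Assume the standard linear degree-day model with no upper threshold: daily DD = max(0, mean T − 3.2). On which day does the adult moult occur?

Daily DD above 3.2 °C: 4.5, 5.4, 6.8, 0.0, 0.0, 16.0, 18.0, 8.6, 8.6, 5.3, 13.0, 10.3, 6.9.
Cumulative: 4.5, 9.9, 16.7, 16.7, 16.7, 32.7, 50.7, 59.3, 67.9, 73.2, 86.2, 96.5, 103.4.
The total first reaches 27 DD on day 6.

day 6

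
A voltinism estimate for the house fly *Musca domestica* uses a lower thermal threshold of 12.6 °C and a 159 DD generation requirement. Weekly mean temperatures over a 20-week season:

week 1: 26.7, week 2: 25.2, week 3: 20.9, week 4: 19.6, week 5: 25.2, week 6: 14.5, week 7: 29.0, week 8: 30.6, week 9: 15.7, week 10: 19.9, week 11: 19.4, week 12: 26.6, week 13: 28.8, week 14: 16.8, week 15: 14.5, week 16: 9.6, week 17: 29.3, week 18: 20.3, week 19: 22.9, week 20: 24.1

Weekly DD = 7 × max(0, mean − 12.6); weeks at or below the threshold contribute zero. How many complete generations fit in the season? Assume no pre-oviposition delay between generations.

8 generations

Weekly DD (7 × max(0, T̄ − 12.6)): 98.7, 88.2, 58.1, 49.0, 88.2, 13.3, 114.8, 126.0, 21.7, 51.1, 47.6, 98.0, 113.4, 29.4, 13.3, 0.0, 116.9, 53.9, 72.1, 80.5.
Season total = 1334.2 DD.
Complete generations = ⌊1334.2 / 159⌋ = 8.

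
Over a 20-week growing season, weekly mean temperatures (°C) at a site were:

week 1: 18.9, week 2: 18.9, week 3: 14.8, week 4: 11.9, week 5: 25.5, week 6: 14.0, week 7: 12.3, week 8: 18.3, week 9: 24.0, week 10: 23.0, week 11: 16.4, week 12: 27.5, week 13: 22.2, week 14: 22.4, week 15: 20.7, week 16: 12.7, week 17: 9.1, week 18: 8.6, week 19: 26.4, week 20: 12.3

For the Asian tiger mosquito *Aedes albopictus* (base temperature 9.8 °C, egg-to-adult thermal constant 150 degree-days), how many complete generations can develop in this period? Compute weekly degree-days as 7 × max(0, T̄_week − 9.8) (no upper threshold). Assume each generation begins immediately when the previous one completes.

Weekly DD (7 × max(0, T̄ − 9.8)): 63.7, 63.7, 35.0, 14.7, 109.9, 29.4, 17.5, 59.5, 99.4, 92.4, 46.2, 123.9, 86.8, 88.2, 76.3, 20.3, 0.0, 0.0, 116.2, 17.5.
Season total = 1160.6 DD.
Complete generations = ⌊1160.6 / 150⌋ = 7.

7 generations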